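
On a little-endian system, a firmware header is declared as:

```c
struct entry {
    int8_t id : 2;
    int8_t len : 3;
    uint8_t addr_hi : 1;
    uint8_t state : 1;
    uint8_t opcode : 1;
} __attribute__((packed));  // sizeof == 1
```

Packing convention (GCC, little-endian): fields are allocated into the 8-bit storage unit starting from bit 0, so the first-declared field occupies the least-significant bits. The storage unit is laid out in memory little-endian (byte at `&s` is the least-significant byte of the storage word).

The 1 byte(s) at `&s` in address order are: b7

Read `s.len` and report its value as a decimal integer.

-3

[0]=0xb7 (little-endian) → word 0xb7
id:2 @ bit 0 → (0xb7>>0)&0x3 = 0x3
len:3 @ bit 2 → (0xb7>>2)&0x7 = 0x5  ←
addr_hi:1 @ bit 5 → (0xb7>>5)&0x1 = 0x1
state:1 @ bit 6 → (0xb7>>6)&0x1 = 0x0
opcode:1 @ bit 7 → (0xb7>>7)&0x1 = 0x1
len signed 3b, MSB=1: 5 - 8 = -3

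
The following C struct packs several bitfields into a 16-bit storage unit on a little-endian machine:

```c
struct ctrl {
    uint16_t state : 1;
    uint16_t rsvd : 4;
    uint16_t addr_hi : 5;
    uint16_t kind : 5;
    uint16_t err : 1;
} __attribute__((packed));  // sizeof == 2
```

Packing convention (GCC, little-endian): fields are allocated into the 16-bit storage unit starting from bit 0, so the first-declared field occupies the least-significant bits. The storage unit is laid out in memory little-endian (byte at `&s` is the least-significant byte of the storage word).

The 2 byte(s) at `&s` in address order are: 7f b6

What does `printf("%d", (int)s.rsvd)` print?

[0]=0x7f [1]=0xb6 (little-endian) → word 0xb67f
state [0+:1] = (word>>0) & 0x1 = 1
rsvd [1+:4] = (word>>1) & 0xf = 15  ←
addr_hi [5+:5] = (word>>5) & 0x1f = 19
kind [10+:5] = (word>>10) & 0x1f = 13
err [15+:1] = (word>>15) & 0x1 = 1

15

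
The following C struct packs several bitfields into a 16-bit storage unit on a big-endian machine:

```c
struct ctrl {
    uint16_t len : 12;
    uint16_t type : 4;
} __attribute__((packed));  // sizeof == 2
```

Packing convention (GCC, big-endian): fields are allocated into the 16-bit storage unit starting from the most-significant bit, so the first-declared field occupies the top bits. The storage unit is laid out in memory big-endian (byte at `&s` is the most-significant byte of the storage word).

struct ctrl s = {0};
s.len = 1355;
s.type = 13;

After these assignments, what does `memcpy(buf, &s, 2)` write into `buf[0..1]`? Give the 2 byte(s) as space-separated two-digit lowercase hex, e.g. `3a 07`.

len (12b) val=1355 bits=0x54b at bit 4: 0x54b0
type (4b) val=13 bits=0xd at bit 0: 0x54bd
word = 0x54bd → big-endian bytes:
  [0]=0x54  [1]=0xbd

54 bd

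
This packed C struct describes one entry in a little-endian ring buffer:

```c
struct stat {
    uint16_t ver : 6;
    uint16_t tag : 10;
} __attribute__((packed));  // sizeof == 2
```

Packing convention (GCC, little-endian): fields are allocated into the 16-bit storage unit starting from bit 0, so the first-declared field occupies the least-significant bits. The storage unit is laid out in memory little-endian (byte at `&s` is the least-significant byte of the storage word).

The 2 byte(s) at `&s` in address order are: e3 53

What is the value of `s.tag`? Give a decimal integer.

335

[0]=0xe3 [1]=0x53 (little-endian) → word 0x53e3
ver [0+:6] = (word>>0) & 0x3f = 35
tag [6+:10] = (word>>6) & 0x3ff = 335  ←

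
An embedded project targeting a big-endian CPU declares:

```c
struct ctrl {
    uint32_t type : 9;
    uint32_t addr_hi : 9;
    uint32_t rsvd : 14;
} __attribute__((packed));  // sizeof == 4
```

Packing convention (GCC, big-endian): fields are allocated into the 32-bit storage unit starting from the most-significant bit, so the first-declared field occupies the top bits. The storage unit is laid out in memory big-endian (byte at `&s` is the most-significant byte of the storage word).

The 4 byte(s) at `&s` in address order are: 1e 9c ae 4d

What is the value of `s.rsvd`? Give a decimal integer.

[0]=0x1e [1]=0x9c [2]=0xae [3]=0x4d (big-endian) → word 0x1e9cae4d
type [23+:9] = (word>>23) & 0x1ff = 61
addr_hi [14+:9] = (word>>14) & 0x1ff = 114
rsvd [0+:14] = (word>>0) & 0x3fff = 11853  ←

11853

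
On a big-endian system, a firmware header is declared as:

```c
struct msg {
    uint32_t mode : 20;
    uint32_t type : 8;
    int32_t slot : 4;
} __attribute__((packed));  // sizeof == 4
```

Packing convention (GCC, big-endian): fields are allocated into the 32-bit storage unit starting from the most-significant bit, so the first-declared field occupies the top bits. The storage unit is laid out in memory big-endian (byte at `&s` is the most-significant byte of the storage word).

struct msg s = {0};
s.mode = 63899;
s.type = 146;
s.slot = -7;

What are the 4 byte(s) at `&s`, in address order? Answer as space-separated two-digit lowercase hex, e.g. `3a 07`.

[12+:20] mode=63899 & 0xfffff = 0xf99b; word=0x0f99b000
[4+:8] type=146 & 0xff = 0x92; word=0x0f99b920
[0+:4] slot=-7 & 0xf = 0x9; word=0x0f99b929
word = 0x0f99b929 → big-endian bytes:
  [0]=0x0f  [1]=0x99  [2]=0xb9  [3]=0x29

0f 99 b9 29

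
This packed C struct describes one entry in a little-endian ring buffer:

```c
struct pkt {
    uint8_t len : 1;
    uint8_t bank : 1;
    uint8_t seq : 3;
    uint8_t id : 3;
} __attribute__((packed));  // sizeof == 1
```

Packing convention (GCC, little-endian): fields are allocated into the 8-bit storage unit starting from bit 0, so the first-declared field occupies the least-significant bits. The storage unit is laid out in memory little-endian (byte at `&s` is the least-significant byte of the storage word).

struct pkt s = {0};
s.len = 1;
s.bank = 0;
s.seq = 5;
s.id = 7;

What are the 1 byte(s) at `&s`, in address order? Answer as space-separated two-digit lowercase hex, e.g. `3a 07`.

f5

len:1 = 1 → 0x1 << 0 → word 0x01
bank:1 = 0 → 0x0 << 1 → word 0x01
seq:3 = 5 → 0x5 << 2 → word 0x15
id:3 = 7 → 0x7 << 5 → word 0xf5
word = 0xf5 → little-endian bytes:
  [0]=0xf5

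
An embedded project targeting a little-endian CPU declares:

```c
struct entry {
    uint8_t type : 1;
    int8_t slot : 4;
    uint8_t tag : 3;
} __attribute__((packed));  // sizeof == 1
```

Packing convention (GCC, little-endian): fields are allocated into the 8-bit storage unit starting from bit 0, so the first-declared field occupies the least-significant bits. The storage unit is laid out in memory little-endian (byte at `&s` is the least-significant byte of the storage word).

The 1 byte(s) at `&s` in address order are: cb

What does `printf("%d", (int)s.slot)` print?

[0]=0xcb (little-endian) → word 0xcb
type:1 @ bit 0 → (0xcb>>0)&0x1 = 0x1
slot:4 @ bit 1 → (0xcb>>1)&0xf = 0x5  ←
tag:3 @ bit 5 → (0xcb>>5)&0x7 = 0x6
slot signed 4b, MSB=0: value = 5

5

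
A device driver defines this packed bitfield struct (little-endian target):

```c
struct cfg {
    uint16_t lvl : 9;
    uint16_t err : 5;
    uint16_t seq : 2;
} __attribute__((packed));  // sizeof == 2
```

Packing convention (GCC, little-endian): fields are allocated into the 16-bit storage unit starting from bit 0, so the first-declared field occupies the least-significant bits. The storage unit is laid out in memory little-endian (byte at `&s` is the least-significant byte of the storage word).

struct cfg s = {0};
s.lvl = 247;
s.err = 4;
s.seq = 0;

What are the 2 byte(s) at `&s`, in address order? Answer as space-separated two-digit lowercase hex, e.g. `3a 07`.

f7 08

[0+:9] lvl=247 & 0x1ff = 0xf7; word=0x00f7
[9+:5] err=4 & 0x1f = 0x4; word=0x08f7
[14+:2] seq=0 & 0x3 = 0x0; word=0x08f7
word = 0x08f7 → little-endian bytes:
  [0]=0xf7  [1]=0x08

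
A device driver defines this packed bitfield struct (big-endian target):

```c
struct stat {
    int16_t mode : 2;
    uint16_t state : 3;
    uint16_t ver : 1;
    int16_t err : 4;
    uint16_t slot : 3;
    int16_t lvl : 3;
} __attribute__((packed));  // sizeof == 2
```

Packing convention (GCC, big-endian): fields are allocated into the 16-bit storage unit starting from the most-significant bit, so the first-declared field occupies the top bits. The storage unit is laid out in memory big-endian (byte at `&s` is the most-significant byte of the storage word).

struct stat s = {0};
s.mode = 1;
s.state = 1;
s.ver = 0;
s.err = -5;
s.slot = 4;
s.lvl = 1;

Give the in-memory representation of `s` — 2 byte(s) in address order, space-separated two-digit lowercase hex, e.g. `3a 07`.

4a e1

mode (2b) val=1 bits=0x1 at bit 14: 0x4000
state (3b) val=1 bits=0x1 at bit 11: 0x4800
ver (1b) val=0 bits=0x0 at bit 10: 0x4800
err (4b) val=-5 bits=0xb at bit 6: 0x4ac0
slot (3b) val=4 bits=0x4 at bit 3: 0x4ae0
lvl (3b) val=1 bits=0x1 at bit 0: 0x4ae1
word = 0x4ae1 → big-endian bytes:
  [0]=0x4a  [1]=0xe1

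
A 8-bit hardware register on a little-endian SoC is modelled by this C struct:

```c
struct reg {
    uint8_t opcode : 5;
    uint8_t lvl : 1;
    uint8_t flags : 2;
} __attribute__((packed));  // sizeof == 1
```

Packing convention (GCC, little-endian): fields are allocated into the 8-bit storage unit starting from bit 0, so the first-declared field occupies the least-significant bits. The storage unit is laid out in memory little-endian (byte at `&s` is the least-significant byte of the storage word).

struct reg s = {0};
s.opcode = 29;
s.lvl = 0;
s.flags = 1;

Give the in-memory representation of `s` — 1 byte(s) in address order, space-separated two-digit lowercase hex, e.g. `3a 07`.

opcode:5 = 29 → 0x1d << 0 → word 0x1d
lvl:1 = 0 → 0x0 << 5 → word 0x1d
flags:2 = 1 → 0x1 << 6 → word 0x5d
word = 0x5d → little-endian bytes:
  [0]=0x5d

5d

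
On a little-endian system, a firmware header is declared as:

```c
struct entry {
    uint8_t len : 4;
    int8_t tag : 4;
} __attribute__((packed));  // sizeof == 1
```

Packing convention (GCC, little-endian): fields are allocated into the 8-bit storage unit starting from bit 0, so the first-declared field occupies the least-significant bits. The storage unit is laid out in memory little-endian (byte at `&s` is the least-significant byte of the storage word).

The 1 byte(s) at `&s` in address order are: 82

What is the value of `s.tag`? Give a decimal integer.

-8

[0]=0x82 (little-endian) → word 0x82
len:4 @ bit 0 → (0x82>>0)&0xf = 0x2
tag:4 @ bit 4 → (0x82>>4)&0xf = 0x8  ←
tag signed 4b, MSB=1: 8 - 16 = -8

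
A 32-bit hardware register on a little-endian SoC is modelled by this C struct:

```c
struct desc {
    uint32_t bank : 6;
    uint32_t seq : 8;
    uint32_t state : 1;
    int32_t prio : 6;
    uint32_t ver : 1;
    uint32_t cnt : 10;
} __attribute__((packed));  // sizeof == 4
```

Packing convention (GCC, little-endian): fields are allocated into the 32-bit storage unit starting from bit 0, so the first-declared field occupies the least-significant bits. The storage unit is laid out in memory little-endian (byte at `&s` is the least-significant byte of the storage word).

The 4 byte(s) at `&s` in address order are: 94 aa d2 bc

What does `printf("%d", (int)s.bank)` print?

20

[0]=0x94 [1]=0xaa [2]=0xd2 [3]=0xbc (little-endian) → word 0xbcd2aa94
bank [0+:6] = (word>>0) & 0x3f = 20  ←
seq [6+:8] = (word>>6) & 0xff = 170
state [14+:1] = (word>>14) & 0x1 = 0
prio [15+:6] = (word>>15) & 0x3f = 37
ver [21+:1] = (word>>21) & 0x1 = 0
cnt [22+:10] = (word>>22) & 0x3ff = 755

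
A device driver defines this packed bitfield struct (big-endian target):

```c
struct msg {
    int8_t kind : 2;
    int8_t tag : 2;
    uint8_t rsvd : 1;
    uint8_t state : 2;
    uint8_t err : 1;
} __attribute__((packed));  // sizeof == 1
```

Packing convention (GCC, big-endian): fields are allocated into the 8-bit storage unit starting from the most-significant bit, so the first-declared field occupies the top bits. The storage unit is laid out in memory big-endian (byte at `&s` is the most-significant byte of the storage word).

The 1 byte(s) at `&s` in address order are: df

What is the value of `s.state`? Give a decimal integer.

[0]=0xdf (big-endian) → word 0xdf
kind:2 @ bit 6 → (0xdf>>6)&0x3 = 0x3
tag:2 @ bit 4 → (0xdf>>4)&0x3 = 0x1
rsvd:1 @ bit 3 → (0xdf>>3)&0x1 = 0x1
state:2 @ bit 1 → (0xdf>>1)&0x3 = 0x3  ←
err:1 @ bit 0 → (0xdf>>0)&0x1 = 0x1

3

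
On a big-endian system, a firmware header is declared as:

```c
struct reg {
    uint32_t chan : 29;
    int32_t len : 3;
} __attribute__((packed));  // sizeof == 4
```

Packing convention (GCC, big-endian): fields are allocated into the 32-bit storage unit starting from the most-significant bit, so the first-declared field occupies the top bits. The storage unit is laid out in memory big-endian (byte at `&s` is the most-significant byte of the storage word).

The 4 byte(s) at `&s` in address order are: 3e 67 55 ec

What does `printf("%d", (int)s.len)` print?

-4

[0]=0x3e [1]=0x67 [2]=0x55 [3]=0xec (big-endian) → word 0x3e6755ec
chan [3+:29] = (word>>3) & 0x1fffffff = 130869949
len [0+:3] = (word>>0) & 0x7 = 4  ←
len signed 3b, MSB=1: 4 - 8 = -4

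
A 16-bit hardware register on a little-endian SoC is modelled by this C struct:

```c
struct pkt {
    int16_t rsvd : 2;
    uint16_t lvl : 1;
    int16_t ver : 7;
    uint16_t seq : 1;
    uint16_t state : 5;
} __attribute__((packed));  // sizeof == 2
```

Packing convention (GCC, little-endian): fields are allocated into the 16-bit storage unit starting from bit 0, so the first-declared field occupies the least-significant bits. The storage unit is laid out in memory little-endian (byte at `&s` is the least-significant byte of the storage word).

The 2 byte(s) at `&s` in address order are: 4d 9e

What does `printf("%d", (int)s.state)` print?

19

[0]=0x4d [1]=0x9e (little-endian) → word 0x9e4d
rsvd:2 @ bit 0 → (0x9e4d>>0)&0x3 = 0x1
lvl:1 @ bit 2 → (0x9e4d>>2)&0x1 = 0x1
ver:7 @ bit 3 → (0x9e4d>>3)&0x7f = 0x49
seq:1 @ bit 10 → (0x9e4d>>10)&0x1 = 0x1
state:5 @ bit 11 → (0x9e4d>>11)&0x1f = 0x13  ←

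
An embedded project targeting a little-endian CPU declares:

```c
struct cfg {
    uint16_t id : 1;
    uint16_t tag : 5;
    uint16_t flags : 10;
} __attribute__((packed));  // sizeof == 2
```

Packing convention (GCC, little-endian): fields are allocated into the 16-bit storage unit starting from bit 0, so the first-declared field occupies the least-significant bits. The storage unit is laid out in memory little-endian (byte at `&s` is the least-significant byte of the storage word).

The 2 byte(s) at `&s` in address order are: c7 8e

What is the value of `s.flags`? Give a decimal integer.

[0]=0xc7 [1]=0x8e (little-endian) → word 0x8ec7
id:1 @ bit 0 → (0x8ec7>>0)&0x1 = 0x1
tag:5 @ bit 1 → (0x8ec7>>1)&0x1f = 0x3
flags:10 @ bit 6 → (0x8ec7>>6)&0x3ff = 0x23b  ←

571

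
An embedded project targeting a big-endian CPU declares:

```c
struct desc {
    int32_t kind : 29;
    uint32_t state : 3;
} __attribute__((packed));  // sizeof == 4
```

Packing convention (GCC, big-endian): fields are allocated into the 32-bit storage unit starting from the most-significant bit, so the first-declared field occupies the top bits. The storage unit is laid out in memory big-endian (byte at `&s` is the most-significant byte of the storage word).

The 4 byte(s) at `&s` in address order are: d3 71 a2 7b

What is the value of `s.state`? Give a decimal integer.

[0]=0xd3 [1]=0x71 [2]=0xa2 [3]=0x7b (big-endian) → word 0xd371a27b
kind [3+:29] = (word>>3) & 0x1fffffff = 443429967
state [0+:3] = (word>>0) & 0x7 = 3  ←

3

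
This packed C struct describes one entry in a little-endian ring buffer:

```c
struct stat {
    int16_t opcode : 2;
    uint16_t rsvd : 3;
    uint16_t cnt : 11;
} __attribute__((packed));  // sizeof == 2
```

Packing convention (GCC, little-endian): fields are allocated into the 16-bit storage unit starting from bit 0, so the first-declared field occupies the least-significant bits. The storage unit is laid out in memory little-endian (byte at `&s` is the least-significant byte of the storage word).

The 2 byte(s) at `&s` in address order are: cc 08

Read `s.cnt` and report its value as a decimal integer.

[0]=0xcc [1]=0x08 (little-endian) → word 0x08cc
opcode [0+:2] = (word>>0) & 0x3 = 0
rsvd [2+:3] = (word>>2) & 0x7 = 3
cnt [5+:11] = (word>>5) & 0x7ff = 70  ←

70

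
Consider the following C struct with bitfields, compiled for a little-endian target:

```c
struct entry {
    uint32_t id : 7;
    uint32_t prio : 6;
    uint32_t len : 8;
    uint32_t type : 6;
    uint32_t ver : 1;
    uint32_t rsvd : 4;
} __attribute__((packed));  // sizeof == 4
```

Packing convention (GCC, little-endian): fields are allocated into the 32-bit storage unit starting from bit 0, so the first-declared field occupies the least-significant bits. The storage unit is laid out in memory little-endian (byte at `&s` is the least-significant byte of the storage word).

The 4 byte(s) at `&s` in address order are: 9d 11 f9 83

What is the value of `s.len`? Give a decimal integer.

200

[0]=0x9d [1]=0x11 [2]=0xf9 [3]=0x83 (little-endian) → word 0x83f9119d
id:7 @ bit 0 → (0x83f9119d>>0)&0x7f = 0x1d
prio:6 @ bit 7 → (0x83f9119d>>7)&0x3f = 0x23
len:8 @ bit 13 → (0x83f9119d>>13)&0xff = 0xc8  ←
type:6 @ bit 21 → (0x83f9119d>>21)&0x3f = 0x1f
ver:1 @ bit 27 → (0x83f9119d>>27)&0x1 = 0x0
rsvd:4 @ bit 28 → (0x83f9119d>>28)&0xf = 0x8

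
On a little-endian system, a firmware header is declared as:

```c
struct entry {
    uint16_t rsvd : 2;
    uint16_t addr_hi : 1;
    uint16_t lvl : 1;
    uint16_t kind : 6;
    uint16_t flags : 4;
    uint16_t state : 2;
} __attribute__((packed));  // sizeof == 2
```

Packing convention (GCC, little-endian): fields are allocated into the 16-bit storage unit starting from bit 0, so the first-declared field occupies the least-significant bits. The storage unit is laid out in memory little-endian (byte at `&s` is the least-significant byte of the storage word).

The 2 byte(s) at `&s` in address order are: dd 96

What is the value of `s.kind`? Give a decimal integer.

[0]=0xdd [1]=0x96 (little-endian) → word 0x96dd
rsvd:2 @ bit 0 → (0x96dd>>0)&0x3 = 0x1
addr_hi:1 @ bit 2 → (0x96dd>>2)&0x1 = 0x1
lvl:1 @ bit 3 → (0x96dd>>3)&0x1 = 0x1
kind:6 @ bit 4 → (0x96dd>>4)&0x3f = 0x2d  ←
flags:4 @ bit 10 → (0x96dd>>10)&0xf = 0x5
state:2 @ bit 14 → (0x96dd>>14)&0x3 = 0x2

45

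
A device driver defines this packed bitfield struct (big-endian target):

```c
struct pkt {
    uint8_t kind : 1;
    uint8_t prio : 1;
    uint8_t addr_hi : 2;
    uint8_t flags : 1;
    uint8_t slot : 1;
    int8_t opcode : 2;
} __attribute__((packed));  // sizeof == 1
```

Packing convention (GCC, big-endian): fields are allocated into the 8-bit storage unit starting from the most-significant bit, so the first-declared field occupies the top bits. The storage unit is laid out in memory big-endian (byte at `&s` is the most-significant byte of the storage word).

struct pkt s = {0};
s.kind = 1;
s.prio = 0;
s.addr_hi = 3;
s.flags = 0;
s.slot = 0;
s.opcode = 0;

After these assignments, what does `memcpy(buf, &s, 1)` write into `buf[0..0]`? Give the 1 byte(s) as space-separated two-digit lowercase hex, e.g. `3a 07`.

b0

[7+:1] kind=1 & 0x1 = 0x1; word=0x80
[6+:1] prio=0 & 0x1 = 0x0; word=0x80
[4+:2] addr_hi=3 & 0x3 = 0x3; word=0xb0
[3+:1] flags=0 & 0x1 = 0x0; word=0xb0
[2+:1] slot=0 & 0x1 = 0x0; word=0xb0
[0+:2] opcode=0 & 0x3 = 0x0; word=0xb0
word = 0xb0 → big-endian bytes:
  [0]=0xb0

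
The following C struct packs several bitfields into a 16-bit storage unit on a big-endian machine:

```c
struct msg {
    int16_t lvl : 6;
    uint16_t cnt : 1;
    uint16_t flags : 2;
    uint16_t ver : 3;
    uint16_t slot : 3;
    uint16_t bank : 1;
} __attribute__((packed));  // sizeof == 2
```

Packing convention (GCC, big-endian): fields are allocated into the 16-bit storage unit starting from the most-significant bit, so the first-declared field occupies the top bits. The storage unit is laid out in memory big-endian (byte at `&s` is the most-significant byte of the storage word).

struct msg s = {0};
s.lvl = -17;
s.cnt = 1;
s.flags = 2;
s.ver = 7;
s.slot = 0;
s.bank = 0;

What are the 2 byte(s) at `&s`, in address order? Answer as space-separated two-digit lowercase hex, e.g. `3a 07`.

lvl:6 = -17 → 0x2f << 10 → word 0xbc00
cnt:1 = 1 → 0x1 << 9 → word 0xbe00
flags:2 = 2 → 0x2 << 7 → word 0xbf00
ver:3 = 7 → 0x7 << 4 → word 0xbf70
slot:3 = 0 → 0x0 << 1 → word 0xbf70
bank:1 = 0 → 0x0 << 0 → word 0xbf70
word = 0xbf70 → big-endian bytes:
  [0]=0xbf  [1]=0x70

bf 70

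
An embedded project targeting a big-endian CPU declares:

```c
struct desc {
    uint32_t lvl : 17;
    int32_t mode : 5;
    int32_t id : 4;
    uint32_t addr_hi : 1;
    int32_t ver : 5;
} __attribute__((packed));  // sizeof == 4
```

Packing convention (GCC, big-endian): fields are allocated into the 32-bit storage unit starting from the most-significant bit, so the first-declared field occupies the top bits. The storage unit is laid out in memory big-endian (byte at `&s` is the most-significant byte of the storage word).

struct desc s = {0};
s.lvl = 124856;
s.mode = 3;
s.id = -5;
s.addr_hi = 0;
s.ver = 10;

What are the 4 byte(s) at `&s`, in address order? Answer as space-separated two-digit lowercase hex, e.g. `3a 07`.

f3 dc 0e ca

lvl (17b) val=124856 bits=0x1e7b8 at bit 15: 0xf3dc0000
mode (5b) val=3 bits=0x3 at bit 10: 0xf3dc0c00
id (4b) val=-5 bits=0xb at bit 6: 0xf3dc0ec0
addr_hi (1b) val=0 bits=0x0 at bit 5: 0xf3dc0ec0
ver (5b) val=10 bits=0xa at bit 0: 0xf3dc0eca
word = 0xf3dc0eca → big-endian bytes:
  [0]=0xf3  [1]=0xdc  [2]=0x0e  [3]=0xca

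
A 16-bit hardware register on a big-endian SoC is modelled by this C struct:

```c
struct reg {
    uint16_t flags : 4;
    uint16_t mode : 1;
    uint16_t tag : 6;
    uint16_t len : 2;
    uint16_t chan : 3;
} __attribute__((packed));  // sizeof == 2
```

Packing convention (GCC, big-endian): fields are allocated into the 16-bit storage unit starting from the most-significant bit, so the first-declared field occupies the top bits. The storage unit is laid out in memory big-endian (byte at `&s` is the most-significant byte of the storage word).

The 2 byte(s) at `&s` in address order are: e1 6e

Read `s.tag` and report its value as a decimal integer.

[0]=0xe1 [1]=0x6e (big-endian) → word 0xe16e
flags:4 @ bit 12 → (0xe16e>>12)&0xf = 0xe
mode:1 @ bit 11 → (0xe16e>>11)&0x1 = 0x0
tag:6 @ bit 5 → (0xe16e>>5)&0x3f = 0xb  ←
len:2 @ bit 3 → (0xe16e>>3)&0x3 = 0x1
chan:3 @ bit 0 → (0xe16e>>0)&0x7 = 0x6

11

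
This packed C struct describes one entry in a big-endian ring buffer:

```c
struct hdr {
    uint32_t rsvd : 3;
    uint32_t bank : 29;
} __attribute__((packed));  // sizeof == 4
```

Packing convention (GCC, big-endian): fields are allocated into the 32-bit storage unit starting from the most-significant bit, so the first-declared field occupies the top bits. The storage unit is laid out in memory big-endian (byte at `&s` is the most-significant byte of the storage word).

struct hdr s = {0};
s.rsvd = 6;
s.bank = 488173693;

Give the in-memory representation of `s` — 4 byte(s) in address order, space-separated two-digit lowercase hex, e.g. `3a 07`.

rsvd:3 = 6 → 0x6 << 29 → word 0xc0000000
bank:29 = 488173693 → 0x1d18f07d << 0 → word 0xdd18f07d
word = 0xdd18f07d → big-endian bytes:
  [0]=0xdd  [1]=0x18  [2]=0xf0  [3]=0x7d

dd 18 f0 7d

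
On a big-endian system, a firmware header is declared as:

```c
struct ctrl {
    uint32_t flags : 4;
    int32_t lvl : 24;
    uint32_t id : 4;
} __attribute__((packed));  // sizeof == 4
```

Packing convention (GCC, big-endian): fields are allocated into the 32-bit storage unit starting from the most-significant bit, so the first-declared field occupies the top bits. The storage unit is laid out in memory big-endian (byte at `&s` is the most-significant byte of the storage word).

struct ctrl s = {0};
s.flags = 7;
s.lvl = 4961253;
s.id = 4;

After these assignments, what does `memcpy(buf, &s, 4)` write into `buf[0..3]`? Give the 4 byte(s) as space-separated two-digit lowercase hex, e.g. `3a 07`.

74 bb 3e 54

flags:4 = 7 → 0x7 << 28 → word 0x70000000
lvl:24 = 4961253 → 0x4bb3e5 << 4 → word 0x74bb3e50
id:4 = 4 → 0x4 << 0 → word 0x74bb3e54
word = 0x74bb3e54 → big-endian bytes:
  [0]=0x74  [1]=0xbb  [2]=0x3e  [3]=0x54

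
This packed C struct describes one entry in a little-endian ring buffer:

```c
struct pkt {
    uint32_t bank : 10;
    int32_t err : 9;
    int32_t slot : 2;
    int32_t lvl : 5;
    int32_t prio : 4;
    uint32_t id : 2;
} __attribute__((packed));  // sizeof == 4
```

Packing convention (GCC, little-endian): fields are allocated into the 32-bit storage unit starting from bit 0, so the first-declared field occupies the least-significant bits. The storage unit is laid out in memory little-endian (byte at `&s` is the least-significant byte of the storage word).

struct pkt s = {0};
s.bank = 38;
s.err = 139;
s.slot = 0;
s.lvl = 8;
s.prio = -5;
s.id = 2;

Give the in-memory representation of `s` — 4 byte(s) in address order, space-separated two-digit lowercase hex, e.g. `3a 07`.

bank:10 = 38 → 0x26 << 0 → word 0x00000026
err:9 = 139 → 0x8b << 10 → word 0x00022c26
slot:2 = 0 → 0x0 << 19 → word 0x00022c26
lvl:5 = 8 → 0x8 << 21 → word 0x01022c26
prio:4 = -5 → 0xb << 26 → word 0x2d022c26
id:2 = 2 → 0x2 << 30 → word 0xad022c26
word = 0xad022c26 → little-endian bytes:
  [0]=0x26  [1]=0x2c  [2]=0x02  [3]=0xad

26 2c 02 ad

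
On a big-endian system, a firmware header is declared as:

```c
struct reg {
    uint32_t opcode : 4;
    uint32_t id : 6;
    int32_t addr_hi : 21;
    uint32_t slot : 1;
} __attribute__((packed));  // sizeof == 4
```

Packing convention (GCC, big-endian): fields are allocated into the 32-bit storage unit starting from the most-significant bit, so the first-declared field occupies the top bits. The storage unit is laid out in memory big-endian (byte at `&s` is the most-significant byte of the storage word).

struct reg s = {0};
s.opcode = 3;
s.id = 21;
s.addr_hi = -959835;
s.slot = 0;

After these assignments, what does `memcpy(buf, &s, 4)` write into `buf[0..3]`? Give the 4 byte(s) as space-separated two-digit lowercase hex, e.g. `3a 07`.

35 62 b5 4a

opcode (4b) val=3 bits=0x3 at bit 28: 0x30000000
id (6b) val=21 bits=0x15 at bit 22: 0x35400000
addr_hi (21b) val=-959835 bits=0x115aa5 at bit 1: 0x3562b54a
slot (1b) val=0 bits=0x0 at bit 0: 0x3562b54a
word = 0x3562b54a → big-endian bytes:
  [0]=0x35  [1]=0x62  [2]=0xb5  [3]=0x4a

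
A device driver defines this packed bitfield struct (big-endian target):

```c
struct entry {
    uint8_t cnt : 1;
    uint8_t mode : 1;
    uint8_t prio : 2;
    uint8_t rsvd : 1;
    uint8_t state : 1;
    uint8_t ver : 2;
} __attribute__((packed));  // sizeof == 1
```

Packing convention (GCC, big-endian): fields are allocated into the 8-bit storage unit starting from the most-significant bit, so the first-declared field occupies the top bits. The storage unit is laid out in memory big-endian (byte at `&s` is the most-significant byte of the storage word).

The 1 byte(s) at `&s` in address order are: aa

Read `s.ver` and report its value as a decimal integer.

2

[0]=0xaa (big-endian) → word 0xaa
cnt:1 @ bit 7 → (0xaa>>7)&0x1 = 0x1
mode:1 @ bit 6 → (0xaa>>6)&0x1 = 0x0
prio:2 @ bit 4 → (0xaa>>4)&0x3 = 0x2
rsvd:1 @ bit 3 → (0xaa>>3)&0x1 = 0x1
state:1 @ bit 2 → (0xaa>>2)&0x1 = 0x0
ver:2 @ bit 0 → (0xaa>>0)&0x3 = 0x2  ←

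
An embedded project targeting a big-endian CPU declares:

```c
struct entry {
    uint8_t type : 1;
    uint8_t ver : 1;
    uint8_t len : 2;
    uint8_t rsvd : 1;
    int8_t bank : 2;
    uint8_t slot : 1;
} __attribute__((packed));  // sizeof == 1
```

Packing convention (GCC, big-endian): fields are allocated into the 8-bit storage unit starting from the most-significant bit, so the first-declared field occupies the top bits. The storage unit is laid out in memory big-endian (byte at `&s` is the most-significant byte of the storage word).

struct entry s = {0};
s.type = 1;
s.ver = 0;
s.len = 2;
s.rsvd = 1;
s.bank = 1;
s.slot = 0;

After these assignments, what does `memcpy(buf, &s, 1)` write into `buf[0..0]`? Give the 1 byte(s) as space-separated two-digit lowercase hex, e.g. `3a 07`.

aa

type:1 = 1 → 0x1 << 7 → word 0x80
ver:1 = 0 → 0x0 << 6 → word 0x80
len:2 = 2 → 0x2 << 4 → word 0xa0
rsvd:1 = 1 → 0x1 << 3 → word 0xa8
bank:2 = 1 → 0x1 << 1 → word 0xaa
slot:1 = 0 → 0x0 << 0 → word 0xaa
word = 0xaa → big-endian bytes:
  [0]=0xaa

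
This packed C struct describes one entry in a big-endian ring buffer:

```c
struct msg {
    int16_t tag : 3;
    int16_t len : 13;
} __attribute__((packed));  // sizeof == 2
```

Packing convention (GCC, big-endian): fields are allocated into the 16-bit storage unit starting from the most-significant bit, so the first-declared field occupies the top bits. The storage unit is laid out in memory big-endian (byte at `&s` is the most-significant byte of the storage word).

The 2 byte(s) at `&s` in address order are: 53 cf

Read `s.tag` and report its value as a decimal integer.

2

[0]=0x53 [1]=0xcf (big-endian) → word 0x53cf
tag:3 @ bit 13 → (0x53cf>>13)&0x7 = 0x2  ←
len:13 @ bit 0 → (0x53cf>>0)&0x1fff = 0x13cf
tag signed 3b, MSB=0: value = 2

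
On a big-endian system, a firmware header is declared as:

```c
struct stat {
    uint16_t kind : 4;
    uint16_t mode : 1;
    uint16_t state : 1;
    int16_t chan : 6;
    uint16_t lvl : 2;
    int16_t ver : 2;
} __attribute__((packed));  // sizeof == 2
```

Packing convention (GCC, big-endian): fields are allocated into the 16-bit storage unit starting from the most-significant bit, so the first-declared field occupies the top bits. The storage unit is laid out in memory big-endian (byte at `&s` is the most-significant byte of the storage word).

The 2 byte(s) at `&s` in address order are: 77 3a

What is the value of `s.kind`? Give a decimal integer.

[0]=0x77 [1]=0x3a (big-endian) → word 0x773a
kind [12+:4] = (word>>12) & 0xf = 7  ←
mode [11+:1] = (word>>11) & 0x1 = 0
state [10+:1] = (word>>10) & 0x1 = 1
chan [4+:6] = (word>>4) & 0x3f = 51
lvl [2+:2] = (word>>2) & 0x3 = 2
ver [0+:2] = (word>>0) & 0x3 = 2

7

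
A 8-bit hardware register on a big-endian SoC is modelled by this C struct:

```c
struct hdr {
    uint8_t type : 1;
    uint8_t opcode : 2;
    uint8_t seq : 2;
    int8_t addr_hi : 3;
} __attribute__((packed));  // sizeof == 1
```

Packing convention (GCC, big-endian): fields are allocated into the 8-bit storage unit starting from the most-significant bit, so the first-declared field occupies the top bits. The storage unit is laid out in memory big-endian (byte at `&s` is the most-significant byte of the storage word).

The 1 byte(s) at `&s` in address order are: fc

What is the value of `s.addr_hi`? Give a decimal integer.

-4

[0]=0xfc (big-endian) → word 0xfc
type [7+:1] = (word>>7) & 0x1 = 1
opcode [5+:2] = (word>>5) & 0x3 = 3
seq [3+:2] = (word>>3) & 0x3 = 3
addr_hi [0+:3] = (word>>0) & 0x7 = 4  ←
addr_hi signed 3b, MSB=1: 4 - 8 = -4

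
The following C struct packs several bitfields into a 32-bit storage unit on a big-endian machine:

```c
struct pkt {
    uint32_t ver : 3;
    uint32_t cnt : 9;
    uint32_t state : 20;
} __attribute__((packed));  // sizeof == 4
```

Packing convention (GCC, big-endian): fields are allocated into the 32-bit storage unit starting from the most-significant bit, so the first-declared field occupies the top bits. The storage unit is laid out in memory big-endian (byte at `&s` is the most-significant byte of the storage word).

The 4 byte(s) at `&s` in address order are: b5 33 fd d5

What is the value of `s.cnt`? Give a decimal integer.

[0]=0xb5 [1]=0x33 [2]=0xfd [3]=0xd5 (big-endian) → word 0xb533fdd5
ver [29+:3] = (word>>29) & 0x7 = 5
cnt [20+:9] = (word>>20) & 0x1ff = 339  ←
state [0+:20] = (word>>0) & 0xfffff = 261589

339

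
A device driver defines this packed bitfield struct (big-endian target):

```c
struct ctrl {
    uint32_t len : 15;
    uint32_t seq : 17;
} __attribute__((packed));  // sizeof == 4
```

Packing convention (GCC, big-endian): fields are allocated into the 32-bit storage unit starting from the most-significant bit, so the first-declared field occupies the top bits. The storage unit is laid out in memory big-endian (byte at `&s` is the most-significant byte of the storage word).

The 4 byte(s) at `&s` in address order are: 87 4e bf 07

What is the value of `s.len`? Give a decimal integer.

17319

[0]=0x87 [1]=0x4e [2]=0xbf [3]=0x07 (big-endian) → word 0x874ebf07
len [17+:15] = (word>>17) & 0x7fff = 17319  ←
seq [0+:17] = (word>>0) & 0x1ffff = 48903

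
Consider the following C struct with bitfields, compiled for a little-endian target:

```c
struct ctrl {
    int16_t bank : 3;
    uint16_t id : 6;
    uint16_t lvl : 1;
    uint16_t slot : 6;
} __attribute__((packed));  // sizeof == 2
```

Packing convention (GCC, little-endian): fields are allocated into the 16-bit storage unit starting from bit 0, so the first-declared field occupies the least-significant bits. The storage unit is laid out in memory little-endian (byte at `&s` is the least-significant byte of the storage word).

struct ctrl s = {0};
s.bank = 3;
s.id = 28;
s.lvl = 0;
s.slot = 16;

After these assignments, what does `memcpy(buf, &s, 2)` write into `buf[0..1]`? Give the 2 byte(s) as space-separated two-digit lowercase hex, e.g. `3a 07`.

bank (3b) val=3 bits=0x3 at bit 0: 0x0003
id (6b) val=28 bits=0x1c at bit 3: 0x00e3
lvl (1b) val=0 bits=0x0 at bit 9: 0x00e3
slot (6b) val=16 bits=0x10 at bit 10: 0x40e3
word = 0x40e3 → little-endian bytes:
  [0]=0xe3  [1]=0x40

e3 40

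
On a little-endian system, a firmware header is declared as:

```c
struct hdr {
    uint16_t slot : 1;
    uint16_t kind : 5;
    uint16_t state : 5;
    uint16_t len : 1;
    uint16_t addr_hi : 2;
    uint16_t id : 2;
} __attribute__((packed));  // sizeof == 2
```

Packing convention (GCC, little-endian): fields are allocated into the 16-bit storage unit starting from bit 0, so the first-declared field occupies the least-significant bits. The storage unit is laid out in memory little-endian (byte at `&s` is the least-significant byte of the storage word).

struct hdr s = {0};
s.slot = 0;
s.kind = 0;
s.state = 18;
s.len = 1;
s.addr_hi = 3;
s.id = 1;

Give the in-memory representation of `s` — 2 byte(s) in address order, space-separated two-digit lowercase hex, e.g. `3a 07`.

80 7c

slot (1b) val=0 bits=0x0 at bit 0: 0x0000
kind (5b) val=0 bits=0x0 at bit 1: 0x0000
state (5b) val=18 bits=0x12 at bit 6: 0x0480
len (1b) val=1 bits=0x1 at bit 11: 0x0c80
addr_hi (2b) val=3 bits=0x3 at bit 12: 0x3c80
id (2b) val=1 bits=0x1 at bit 14: 0x7c80
word = 0x7c80 → little-endian bytes:
  [0]=0x80  [1]=0x7c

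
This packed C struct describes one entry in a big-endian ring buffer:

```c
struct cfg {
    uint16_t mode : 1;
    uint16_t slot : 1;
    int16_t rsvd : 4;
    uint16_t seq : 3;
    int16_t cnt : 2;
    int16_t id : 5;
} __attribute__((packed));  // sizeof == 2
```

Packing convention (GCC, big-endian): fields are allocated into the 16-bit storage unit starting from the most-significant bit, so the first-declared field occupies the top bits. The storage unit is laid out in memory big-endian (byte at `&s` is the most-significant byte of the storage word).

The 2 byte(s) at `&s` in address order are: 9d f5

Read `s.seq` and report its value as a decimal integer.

[0]=0x9d [1]=0xf5 (big-endian) → word 0x9df5
mode:1 @ bit 15 → (0x9df5>>15)&0x1 = 0x1
slot:1 @ bit 14 → (0x9df5>>14)&0x1 = 0x0
rsvd:4 @ bit 10 → (0x9df5>>10)&0xf = 0x7
seq:3 @ bit 7 → (0x9df5>>7)&0x7 = 0x3  ←
cnt:2 @ bit 5 → (0x9df5>>5)&0x3 = 0x3
id:5 @ bit 0 → (0x9df5>>0)&0x1f = 0x15

3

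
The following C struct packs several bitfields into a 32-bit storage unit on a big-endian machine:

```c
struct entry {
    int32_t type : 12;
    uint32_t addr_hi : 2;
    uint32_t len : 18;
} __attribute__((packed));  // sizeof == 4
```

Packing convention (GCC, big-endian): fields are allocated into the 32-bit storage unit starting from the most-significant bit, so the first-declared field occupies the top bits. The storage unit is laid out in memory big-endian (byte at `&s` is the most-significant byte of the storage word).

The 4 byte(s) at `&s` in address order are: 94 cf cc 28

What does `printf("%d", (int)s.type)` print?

[0]=0x94 [1]=0xcf [2]=0xcc [3]=0x28 (big-endian) → word 0x94cfcc28
type:12 @ bit 20 → (0x94cfcc28>>20)&0xfff = 0x94c  ←
addr_hi:2 @ bit 18 → (0x94cfcc28>>18)&0x3 = 0x3
len:18 @ bit 0 → (0x94cfcc28>>0)&0x3ffff = 0x3cc28
type signed 12b, MSB=1: 2380 - 4096 = -1716

-1716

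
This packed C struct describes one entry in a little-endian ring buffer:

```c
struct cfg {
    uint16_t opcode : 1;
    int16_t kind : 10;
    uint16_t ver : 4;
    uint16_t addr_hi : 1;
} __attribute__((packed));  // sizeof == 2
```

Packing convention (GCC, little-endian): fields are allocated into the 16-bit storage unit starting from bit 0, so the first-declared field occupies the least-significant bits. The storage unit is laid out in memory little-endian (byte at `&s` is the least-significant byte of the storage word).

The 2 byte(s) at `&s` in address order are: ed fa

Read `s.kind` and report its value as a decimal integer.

[0]=0xed [1]=0xfa (little-endian) → word 0xfaed
opcode [0+:1] = (word>>0) & 0x1 = 1
kind [1+:10] = (word>>1) & 0x3ff = 374  ←
ver [11+:4] = (word>>11) & 0xf = 15
addr_hi [15+:1] = (word>>15) & 0x1 = 1
kind signed 10b, MSB=0: value = 374

374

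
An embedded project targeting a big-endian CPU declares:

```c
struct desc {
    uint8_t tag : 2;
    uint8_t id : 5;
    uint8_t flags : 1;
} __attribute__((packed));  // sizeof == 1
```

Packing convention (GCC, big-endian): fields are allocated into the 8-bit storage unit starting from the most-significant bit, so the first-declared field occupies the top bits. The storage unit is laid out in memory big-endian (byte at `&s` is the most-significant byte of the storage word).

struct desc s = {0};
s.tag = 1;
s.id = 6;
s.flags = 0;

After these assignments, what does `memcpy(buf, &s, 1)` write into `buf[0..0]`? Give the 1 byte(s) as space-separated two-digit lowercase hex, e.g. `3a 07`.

tag (2b) val=1 bits=0x1 at bit 6: 0x40
id (5b) val=6 bits=0x6 at bit 1: 0x4c
flags (1b) val=0 bits=0x0 at bit 0: 0x4c
word = 0x4c → big-endian bytes:
  [0]=0x4c

4c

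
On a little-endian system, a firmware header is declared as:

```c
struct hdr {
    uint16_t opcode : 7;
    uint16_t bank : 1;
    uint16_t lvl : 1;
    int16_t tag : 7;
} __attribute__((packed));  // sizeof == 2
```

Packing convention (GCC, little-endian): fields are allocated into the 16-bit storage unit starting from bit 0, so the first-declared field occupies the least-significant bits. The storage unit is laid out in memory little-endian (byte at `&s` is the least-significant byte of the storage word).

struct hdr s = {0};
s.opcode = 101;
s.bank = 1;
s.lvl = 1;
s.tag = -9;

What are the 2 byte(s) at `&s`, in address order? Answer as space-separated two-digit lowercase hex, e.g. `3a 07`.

e5 ef

[0+:7] opcode=101 & 0x7f = 0x65; word=0x0065
[7+:1] bank=1 & 0x1 = 0x1; word=0x00e5
[8+:1] lvl=1 & 0x1 = 0x1; word=0x01e5
[9+:7] tag=-9 & 0x7f = 0x77; word=0xefe5
word = 0xefe5 → little-endian bytes:
  [0]=0xe5  [1]=0xef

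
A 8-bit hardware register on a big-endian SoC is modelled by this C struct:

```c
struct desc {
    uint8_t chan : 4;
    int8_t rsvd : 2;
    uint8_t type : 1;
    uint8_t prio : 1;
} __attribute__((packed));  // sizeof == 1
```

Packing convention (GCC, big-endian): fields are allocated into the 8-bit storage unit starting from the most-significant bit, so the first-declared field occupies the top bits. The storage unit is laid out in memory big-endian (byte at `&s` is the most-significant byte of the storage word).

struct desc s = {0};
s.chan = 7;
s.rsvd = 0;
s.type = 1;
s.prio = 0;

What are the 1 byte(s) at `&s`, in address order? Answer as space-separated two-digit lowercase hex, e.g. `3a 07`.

72

chan (4b) val=7 bits=0x7 at bit 4: 0x70
rsvd (2b) val=0 bits=0x0 at bit 2: 0x70
type (1b) val=1 bits=0x1 at bit 1: 0x72
prio (1b) val=0 bits=0x0 at bit 0: 0x72
word = 0x72 → big-endian bytes:
  [0]=0x72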